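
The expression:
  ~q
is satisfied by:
  {q: False}


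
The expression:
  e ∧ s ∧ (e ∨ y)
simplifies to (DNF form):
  e ∧ s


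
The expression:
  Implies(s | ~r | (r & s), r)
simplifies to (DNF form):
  r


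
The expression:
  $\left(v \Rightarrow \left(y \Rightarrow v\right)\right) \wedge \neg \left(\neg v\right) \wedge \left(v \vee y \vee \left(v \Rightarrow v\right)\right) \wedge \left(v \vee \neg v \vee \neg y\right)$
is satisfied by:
  {v: True}


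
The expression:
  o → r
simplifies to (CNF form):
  r ∨ ¬o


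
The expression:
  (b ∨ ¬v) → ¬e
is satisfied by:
  {v: True, e: False, b: False}
  {v: False, e: False, b: False}
  {b: True, v: True, e: False}
  {b: True, v: False, e: False}
  {e: True, v: True, b: False}


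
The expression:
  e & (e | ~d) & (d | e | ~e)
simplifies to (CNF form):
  e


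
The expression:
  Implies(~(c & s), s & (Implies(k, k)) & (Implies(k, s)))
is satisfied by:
  {s: True}


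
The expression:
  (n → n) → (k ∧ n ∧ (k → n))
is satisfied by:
  {n: True, k: True}


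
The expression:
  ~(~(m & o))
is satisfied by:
  {m: True, o: True}


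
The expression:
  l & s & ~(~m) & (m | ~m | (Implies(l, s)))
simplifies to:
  l & m & s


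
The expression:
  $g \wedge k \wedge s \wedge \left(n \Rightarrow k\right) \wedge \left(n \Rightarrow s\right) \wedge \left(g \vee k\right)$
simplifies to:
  $g \wedge k \wedge s$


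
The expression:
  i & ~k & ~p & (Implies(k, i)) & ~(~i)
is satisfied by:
  {i: True, p: False, k: False}


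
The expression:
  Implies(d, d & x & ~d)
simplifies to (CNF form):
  ~d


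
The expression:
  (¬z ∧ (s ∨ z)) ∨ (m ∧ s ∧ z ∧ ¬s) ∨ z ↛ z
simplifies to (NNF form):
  s ∧ ¬z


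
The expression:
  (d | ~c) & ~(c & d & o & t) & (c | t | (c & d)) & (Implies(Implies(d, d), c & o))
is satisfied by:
  {c: True, d: True, o: True, t: False}


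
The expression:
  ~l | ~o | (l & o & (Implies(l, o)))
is always true.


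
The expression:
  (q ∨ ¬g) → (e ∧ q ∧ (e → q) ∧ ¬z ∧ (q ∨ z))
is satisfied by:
  {e: True, g: True, z: False, q: False}
  {g: True, e: False, z: False, q: False}
  {e: True, z: True, g: True, q: False}
  {z: True, g: True, e: False, q: False}
  {q: True, e: True, g: True, z: False}
  {q: True, e: True, g: False, z: False}


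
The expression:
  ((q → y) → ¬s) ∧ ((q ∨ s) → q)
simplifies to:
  (q ∧ ¬y) ∨ ¬s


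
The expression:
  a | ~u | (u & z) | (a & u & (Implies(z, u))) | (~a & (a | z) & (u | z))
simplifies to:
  a | z | ~u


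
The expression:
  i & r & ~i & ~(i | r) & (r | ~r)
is never true.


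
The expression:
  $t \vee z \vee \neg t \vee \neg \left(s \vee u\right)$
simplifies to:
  $\text{True}$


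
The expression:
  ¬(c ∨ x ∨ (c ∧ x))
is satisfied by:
  {x: False, c: False}


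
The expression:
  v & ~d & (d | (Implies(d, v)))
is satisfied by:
  {v: True, d: False}


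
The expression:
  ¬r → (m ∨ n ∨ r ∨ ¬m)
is always true.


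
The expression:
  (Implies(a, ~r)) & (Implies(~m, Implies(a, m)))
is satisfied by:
  {m: True, a: False, r: False}
  {m: False, a: False, r: False}
  {r: True, m: True, a: False}
  {r: True, m: False, a: False}
  {a: True, m: True, r: False}


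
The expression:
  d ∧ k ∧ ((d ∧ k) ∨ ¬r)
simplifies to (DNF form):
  d ∧ k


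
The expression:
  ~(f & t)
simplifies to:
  ~f | ~t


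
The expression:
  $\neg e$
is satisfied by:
  {e: False}


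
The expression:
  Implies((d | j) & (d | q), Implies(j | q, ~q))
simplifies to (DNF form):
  ~q | (~d & ~j)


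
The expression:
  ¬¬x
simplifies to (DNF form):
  x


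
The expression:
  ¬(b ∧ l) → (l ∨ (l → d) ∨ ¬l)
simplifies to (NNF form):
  True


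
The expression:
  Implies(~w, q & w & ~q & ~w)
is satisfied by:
  {w: True}


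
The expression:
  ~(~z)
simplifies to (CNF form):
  z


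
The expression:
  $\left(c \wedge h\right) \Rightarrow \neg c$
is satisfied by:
  {h: False, c: False}
  {c: True, h: False}
  {h: True, c: False}


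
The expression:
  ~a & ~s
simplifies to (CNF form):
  ~a & ~s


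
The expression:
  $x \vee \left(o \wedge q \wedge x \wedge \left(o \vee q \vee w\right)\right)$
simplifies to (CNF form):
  $x$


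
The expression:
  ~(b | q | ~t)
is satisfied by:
  {t: True, q: False, b: False}


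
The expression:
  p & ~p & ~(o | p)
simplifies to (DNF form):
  False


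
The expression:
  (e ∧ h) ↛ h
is never true.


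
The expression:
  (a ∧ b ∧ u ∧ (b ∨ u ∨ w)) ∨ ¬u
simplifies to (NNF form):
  (a ∧ b) ∨ ¬u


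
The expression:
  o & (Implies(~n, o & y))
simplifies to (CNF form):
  o & (n | y)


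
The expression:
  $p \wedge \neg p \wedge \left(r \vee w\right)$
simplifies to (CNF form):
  $\text{False}$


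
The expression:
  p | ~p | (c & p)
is always true.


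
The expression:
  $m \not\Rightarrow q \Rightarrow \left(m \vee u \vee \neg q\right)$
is always true.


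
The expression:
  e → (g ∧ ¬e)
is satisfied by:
  {e: False}


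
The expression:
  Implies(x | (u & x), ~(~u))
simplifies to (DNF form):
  u | ~x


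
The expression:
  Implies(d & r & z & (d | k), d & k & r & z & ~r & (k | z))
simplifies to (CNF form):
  ~d | ~r | ~z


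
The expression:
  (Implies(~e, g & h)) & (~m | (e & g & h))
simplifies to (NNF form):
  (e | g) & (e | h) & (e | ~m) & (g | ~m) & (h | ~m)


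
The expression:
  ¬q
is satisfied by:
  {q: False}


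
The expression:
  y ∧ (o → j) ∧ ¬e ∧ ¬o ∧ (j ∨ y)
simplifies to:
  y ∧ ¬e ∧ ¬o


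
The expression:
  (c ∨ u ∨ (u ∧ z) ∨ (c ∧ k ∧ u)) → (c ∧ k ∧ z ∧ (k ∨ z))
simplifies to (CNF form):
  (c ∨ ¬u) ∧ (k ∨ ¬c) ∧ (z ∨ ¬c)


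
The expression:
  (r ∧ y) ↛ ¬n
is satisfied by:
  {r: True, y: True, n: True}


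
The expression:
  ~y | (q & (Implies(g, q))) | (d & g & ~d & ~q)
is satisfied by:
  {q: True, y: False}
  {y: False, q: False}
  {y: True, q: True}


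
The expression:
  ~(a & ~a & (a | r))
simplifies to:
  True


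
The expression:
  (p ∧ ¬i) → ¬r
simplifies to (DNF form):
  i ∨ ¬p ∨ ¬r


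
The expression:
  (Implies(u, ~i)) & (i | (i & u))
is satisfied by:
  {i: True, u: False}


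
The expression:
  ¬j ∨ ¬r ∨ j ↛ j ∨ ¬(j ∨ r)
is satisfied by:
  {r: False, j: False}
  {j: True, r: False}
  {r: True, j: False}


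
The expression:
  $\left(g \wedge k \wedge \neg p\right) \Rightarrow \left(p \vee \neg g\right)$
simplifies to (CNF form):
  $p \vee \neg g \vee \neg k$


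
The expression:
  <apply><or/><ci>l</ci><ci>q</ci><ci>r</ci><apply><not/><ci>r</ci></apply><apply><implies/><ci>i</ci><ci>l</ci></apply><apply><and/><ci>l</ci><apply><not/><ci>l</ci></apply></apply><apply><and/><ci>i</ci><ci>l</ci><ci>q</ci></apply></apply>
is always true.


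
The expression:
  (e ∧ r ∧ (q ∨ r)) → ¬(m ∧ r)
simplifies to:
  ¬e ∨ ¬m ∨ ¬r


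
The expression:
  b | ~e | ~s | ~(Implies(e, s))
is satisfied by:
  {b: True, s: False, e: False}
  {s: False, e: False, b: False}
  {b: True, e: True, s: False}
  {e: True, s: False, b: False}
  {b: True, s: True, e: False}
  {s: True, b: False, e: False}
  {b: True, e: True, s: True}


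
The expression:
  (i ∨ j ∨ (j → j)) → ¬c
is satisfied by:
  {c: False}


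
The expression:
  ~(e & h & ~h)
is always true.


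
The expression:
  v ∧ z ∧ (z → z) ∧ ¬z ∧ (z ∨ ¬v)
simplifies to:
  False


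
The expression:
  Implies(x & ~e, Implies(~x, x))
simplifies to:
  True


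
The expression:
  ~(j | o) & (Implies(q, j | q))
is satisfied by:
  {o: False, j: False}


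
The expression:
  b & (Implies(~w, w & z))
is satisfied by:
  {w: True, b: True}


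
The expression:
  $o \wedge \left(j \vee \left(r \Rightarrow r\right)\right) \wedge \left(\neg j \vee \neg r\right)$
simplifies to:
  $o \wedge \left(\neg j \vee \neg r\right)$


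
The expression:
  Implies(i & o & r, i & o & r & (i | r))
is always true.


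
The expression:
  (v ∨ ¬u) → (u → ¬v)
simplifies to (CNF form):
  ¬u ∨ ¬v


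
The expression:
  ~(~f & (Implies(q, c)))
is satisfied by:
  {q: True, f: True, c: False}
  {f: True, c: False, q: False}
  {q: True, f: True, c: True}
  {f: True, c: True, q: False}
  {q: True, c: False, f: False}


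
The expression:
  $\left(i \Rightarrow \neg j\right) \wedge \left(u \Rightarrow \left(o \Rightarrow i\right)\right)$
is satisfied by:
  {j: False, u: False, i: False, o: False}
  {o: True, j: False, u: False, i: False}
  {u: True, o: False, j: False, i: False}
  {j: True, o: False, u: False, i: False}
  {o: True, j: True, u: False, i: False}
  {u: True, j: True, o: False, i: False}
  {i: True, o: False, j: False, u: False}
  {i: True, o: True, j: False, u: False}
  {i: True, u: True, o: False, j: False}
  {i: True, o: True, u: True, j: False}


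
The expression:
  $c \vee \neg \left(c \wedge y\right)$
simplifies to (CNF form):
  $\text{True}$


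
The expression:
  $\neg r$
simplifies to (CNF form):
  $\neg r$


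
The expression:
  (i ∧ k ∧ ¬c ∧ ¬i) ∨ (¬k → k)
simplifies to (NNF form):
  k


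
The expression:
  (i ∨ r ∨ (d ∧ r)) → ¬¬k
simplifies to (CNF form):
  (k ∨ ¬i) ∧ (k ∨ ¬r)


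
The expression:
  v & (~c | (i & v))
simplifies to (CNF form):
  v & (i | ~c)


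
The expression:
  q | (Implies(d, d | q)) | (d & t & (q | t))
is always true.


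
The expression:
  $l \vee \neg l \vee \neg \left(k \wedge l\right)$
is always true.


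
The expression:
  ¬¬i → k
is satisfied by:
  {k: True, i: False}
  {i: False, k: False}
  {i: True, k: True}


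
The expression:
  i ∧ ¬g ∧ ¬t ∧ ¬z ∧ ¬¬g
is never true.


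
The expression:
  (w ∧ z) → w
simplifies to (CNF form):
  True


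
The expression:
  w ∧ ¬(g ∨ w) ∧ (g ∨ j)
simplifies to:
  False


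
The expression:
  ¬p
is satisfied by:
  {p: False}


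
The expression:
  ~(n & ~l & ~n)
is always true.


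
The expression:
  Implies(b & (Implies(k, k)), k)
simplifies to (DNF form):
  k | ~b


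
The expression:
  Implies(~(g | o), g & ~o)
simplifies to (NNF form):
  g | o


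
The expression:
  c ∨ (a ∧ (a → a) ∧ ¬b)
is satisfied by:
  {c: True, a: True, b: False}
  {c: True, a: False, b: False}
  {b: True, c: True, a: True}
  {b: True, c: True, a: False}
  {a: True, b: False, c: False}


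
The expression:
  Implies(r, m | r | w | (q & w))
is always true.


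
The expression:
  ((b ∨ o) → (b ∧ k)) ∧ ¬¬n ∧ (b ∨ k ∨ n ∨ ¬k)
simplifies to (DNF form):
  (b ∧ k ∧ n) ∨ (b ∧ n ∧ ¬b) ∨ (k ∧ n ∧ ¬o) ∨ (n ∧ ¬b ∧ ¬o)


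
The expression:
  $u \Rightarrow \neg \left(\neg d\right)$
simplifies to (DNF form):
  $d \vee \neg u$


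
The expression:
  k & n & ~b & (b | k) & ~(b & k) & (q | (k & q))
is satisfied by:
  {n: True, q: True, k: True, b: False}


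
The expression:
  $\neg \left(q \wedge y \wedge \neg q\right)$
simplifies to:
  $\text{True}$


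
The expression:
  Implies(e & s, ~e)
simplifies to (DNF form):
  ~e | ~s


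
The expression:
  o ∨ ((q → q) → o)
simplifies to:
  o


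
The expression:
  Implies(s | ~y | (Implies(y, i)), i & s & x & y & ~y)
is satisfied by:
  {y: True, i: False, s: False}


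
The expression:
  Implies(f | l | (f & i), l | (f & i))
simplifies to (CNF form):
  i | l | ~f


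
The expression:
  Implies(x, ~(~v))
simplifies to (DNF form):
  v | ~x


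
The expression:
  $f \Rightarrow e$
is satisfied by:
  {e: True, f: False}
  {f: False, e: False}
  {f: True, e: True}


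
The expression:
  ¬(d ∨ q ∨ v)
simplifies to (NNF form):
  ¬d ∧ ¬q ∧ ¬v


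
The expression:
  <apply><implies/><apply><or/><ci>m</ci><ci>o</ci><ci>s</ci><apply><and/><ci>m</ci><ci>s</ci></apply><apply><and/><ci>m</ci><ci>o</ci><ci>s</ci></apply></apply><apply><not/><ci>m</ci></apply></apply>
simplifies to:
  <apply><not/><ci>m</ci></apply>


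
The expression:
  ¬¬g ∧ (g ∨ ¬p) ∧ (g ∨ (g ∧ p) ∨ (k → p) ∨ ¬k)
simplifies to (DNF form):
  g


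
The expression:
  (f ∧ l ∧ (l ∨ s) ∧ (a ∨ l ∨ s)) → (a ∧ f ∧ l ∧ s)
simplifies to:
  (a ∧ s) ∨ ¬f ∨ ¬l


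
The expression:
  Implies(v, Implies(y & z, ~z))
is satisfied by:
  {v: False, z: False, y: False}
  {y: True, v: False, z: False}
  {z: True, v: False, y: False}
  {y: True, z: True, v: False}
  {v: True, y: False, z: False}
  {y: True, v: True, z: False}
  {z: True, v: True, y: False}


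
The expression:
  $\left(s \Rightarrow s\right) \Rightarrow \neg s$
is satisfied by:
  {s: False}


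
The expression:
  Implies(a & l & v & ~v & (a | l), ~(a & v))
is always true.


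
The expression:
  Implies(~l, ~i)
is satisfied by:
  {l: True, i: False}
  {i: False, l: False}
  {i: True, l: True}


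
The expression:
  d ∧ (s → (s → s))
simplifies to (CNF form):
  d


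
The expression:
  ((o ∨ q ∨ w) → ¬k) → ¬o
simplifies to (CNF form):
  k ∨ ¬o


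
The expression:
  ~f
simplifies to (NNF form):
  ~f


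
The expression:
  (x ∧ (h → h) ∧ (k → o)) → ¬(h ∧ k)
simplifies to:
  ¬h ∨ ¬k ∨ ¬o ∨ ¬x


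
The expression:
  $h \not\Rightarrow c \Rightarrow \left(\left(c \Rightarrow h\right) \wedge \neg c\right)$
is always true.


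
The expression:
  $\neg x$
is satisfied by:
  {x: False}


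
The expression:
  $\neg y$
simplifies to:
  $\neg y$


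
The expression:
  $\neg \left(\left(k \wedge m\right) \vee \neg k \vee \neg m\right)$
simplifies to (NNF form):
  $\text{False}$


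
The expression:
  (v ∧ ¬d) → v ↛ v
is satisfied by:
  {d: True, v: False}
  {v: False, d: False}
  {v: True, d: True}


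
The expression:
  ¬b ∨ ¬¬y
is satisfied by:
  {y: True, b: False}
  {b: False, y: False}
  {b: True, y: True}


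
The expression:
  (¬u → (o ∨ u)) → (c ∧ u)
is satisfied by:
  {c: True, u: False, o: False}
  {u: False, o: False, c: False}
  {c: True, u: True, o: False}
  {c: True, o: True, u: True}


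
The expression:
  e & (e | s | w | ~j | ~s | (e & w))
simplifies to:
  e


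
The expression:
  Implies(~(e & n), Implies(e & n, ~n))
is always true.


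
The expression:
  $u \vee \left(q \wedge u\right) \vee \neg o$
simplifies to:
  $u \vee \neg o$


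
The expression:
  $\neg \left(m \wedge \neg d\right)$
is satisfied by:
  {d: True, m: False}
  {m: False, d: False}
  {m: True, d: True}


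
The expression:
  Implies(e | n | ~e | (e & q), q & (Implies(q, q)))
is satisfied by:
  {q: True}


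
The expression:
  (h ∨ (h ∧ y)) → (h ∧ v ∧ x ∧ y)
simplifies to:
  (v ∧ x ∧ y) ∨ ¬h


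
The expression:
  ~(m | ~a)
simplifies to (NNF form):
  a & ~m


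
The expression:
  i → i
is always true.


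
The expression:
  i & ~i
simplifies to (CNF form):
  False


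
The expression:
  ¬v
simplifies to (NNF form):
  ¬v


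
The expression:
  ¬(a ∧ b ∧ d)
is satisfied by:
  {d: False, a: False, b: False}
  {b: True, d: False, a: False}
  {a: True, d: False, b: False}
  {b: True, a: True, d: False}
  {d: True, b: False, a: False}
  {b: True, d: True, a: False}
  {a: True, d: True, b: False}


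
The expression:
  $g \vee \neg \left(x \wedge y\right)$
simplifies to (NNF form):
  $g \vee \neg x \vee \neg y$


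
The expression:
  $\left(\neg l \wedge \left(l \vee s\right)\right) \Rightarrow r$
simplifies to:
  $l \vee r \vee \neg s$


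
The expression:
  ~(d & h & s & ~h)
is always true.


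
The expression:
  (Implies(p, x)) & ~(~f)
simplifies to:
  f & (x | ~p)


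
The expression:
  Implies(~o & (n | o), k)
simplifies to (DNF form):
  k | o | ~n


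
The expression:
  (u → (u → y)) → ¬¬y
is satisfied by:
  {y: True, u: True}
  {y: True, u: False}
  {u: True, y: False}


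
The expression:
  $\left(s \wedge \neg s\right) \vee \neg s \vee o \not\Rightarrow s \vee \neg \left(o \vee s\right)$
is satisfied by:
  {s: False}


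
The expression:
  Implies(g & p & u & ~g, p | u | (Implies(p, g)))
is always true.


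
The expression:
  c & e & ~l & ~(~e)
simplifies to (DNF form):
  c & e & ~l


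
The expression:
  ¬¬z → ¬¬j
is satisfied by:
  {j: True, z: False}
  {z: False, j: False}
  {z: True, j: True}


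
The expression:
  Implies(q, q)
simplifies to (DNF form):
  True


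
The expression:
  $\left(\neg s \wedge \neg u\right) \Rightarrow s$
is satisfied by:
  {u: True, s: True}
  {u: True, s: False}
  {s: True, u: False}


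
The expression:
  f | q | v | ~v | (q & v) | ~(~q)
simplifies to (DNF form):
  True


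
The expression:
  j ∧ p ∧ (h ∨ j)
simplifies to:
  j ∧ p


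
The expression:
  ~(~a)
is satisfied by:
  {a: True}


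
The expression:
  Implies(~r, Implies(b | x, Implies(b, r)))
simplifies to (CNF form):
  r | ~b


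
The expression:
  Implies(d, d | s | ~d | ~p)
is always true.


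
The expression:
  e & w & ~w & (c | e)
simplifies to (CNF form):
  False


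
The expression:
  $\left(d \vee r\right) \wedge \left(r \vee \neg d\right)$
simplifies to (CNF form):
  $r$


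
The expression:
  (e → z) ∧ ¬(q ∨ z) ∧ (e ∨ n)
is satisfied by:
  {n: True, q: False, e: False, z: False}


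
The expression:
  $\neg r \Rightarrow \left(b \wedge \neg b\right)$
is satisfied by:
  {r: True}


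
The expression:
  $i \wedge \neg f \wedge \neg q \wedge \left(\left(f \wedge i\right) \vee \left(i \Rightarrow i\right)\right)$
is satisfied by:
  {i: True, q: False, f: False}


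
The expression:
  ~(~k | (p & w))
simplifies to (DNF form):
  (k & ~p) | (k & ~w)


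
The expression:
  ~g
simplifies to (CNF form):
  ~g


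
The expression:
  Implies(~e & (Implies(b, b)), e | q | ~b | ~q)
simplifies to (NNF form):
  True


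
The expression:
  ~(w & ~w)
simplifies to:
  True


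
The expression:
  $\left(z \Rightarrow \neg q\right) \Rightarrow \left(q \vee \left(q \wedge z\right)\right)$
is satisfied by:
  {q: True}


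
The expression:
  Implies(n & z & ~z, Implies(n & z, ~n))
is always true.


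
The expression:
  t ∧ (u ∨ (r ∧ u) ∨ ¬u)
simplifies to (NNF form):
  t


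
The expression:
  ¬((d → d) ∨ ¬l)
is never true.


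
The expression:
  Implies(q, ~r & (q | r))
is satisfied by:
  {q: False, r: False}
  {r: True, q: False}
  {q: True, r: False}


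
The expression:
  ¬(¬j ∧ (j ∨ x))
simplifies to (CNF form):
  j ∨ ¬x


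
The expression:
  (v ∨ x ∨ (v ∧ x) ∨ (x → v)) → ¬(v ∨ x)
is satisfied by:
  {x: False, v: False}


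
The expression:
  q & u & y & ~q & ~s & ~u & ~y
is never true.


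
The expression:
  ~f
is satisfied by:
  {f: False}


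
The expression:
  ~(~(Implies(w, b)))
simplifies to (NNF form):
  b | ~w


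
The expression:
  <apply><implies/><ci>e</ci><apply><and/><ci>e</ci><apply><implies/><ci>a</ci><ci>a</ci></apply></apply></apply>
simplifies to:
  <true/>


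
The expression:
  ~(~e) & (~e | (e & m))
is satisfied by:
  {m: True, e: True}


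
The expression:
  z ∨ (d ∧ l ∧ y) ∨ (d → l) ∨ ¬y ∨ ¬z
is always true.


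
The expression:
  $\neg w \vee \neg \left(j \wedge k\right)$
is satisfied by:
  {w: False, k: False, j: False}
  {j: True, w: False, k: False}
  {k: True, w: False, j: False}
  {j: True, k: True, w: False}
  {w: True, j: False, k: False}
  {j: True, w: True, k: False}
  {k: True, w: True, j: False}


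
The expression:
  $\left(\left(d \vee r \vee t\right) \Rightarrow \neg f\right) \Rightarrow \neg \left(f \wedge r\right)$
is always true.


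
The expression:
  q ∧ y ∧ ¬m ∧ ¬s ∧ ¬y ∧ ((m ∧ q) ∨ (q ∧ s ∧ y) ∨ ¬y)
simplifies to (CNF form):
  False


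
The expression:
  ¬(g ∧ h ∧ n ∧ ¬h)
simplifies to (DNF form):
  True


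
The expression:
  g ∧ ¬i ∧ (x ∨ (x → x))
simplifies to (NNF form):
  g ∧ ¬i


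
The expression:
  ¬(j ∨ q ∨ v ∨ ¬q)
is never true.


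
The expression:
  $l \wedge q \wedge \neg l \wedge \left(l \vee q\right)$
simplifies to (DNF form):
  $\text{False}$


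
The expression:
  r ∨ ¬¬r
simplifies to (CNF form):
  r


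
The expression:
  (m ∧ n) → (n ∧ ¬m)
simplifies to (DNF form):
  ¬m ∨ ¬n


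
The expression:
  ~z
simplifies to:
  ~z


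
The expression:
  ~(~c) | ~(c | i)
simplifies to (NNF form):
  c | ~i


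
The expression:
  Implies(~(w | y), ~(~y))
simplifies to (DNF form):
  w | y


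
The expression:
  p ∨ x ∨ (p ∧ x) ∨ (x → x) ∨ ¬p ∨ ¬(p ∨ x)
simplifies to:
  True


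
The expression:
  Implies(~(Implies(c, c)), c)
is always true.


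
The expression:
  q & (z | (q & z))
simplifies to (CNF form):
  q & z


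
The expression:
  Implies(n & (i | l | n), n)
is always true.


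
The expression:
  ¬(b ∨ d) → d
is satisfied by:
  {b: True, d: True}
  {b: True, d: False}
  {d: True, b: False}


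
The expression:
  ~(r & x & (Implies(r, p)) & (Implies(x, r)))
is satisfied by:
  {p: False, x: False, r: False}
  {r: True, p: False, x: False}
  {x: True, p: False, r: False}
  {r: True, x: True, p: False}
  {p: True, r: False, x: False}
  {r: True, p: True, x: False}
  {x: True, p: True, r: False}


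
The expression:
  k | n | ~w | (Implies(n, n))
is always true.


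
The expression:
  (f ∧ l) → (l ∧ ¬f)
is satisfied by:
  {l: False, f: False}
  {f: True, l: False}
  {l: True, f: False}


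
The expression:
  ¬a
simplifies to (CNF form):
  ¬a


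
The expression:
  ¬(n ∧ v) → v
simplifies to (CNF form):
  v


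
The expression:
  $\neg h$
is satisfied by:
  {h: False}


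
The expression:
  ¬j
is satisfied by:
  {j: False}


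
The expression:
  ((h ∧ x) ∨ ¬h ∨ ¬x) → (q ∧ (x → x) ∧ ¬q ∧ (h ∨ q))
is never true.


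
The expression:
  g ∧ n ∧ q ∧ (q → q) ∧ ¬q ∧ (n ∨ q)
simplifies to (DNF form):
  False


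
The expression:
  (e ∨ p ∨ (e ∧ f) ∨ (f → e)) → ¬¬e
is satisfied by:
  {e: True, f: True, p: False}
  {e: True, p: False, f: False}
  {e: True, f: True, p: True}
  {e: True, p: True, f: False}
  {f: True, p: False, e: False}


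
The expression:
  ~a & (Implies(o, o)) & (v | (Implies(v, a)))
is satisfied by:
  {a: False}


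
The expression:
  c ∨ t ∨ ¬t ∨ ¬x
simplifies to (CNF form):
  True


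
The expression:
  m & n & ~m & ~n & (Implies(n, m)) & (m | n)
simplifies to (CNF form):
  False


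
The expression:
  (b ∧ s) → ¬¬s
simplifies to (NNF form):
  True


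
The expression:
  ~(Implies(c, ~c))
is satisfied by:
  {c: True}


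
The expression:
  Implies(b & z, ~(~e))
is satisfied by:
  {e: True, z: False, b: False}
  {e: False, z: False, b: False}
  {b: True, e: True, z: False}
  {b: True, e: False, z: False}
  {z: True, e: True, b: False}
  {z: True, e: False, b: False}
  {z: True, b: True, e: True}


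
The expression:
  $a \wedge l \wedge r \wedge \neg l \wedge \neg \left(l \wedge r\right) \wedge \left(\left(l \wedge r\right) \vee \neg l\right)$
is never true.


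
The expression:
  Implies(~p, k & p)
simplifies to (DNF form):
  p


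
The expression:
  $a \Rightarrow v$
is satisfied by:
  {v: True, a: False}
  {a: False, v: False}
  {a: True, v: True}


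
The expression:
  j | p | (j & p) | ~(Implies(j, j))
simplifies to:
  j | p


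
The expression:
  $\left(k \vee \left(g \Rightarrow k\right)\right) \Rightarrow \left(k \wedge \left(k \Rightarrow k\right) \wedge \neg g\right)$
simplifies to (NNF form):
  $\left(g \wedge \neg k\right) \vee \left(k \wedge \neg g\right)$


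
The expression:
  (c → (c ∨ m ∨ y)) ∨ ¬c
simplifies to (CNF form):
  True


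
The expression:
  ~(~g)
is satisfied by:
  {g: True}


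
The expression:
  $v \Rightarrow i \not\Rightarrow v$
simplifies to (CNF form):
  $\neg v$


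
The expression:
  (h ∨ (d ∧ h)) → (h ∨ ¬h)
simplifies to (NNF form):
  True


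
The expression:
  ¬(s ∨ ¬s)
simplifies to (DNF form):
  False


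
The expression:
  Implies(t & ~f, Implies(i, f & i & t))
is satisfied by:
  {f: True, t: False, i: False}
  {f: False, t: False, i: False}
  {i: True, f: True, t: False}
  {i: True, f: False, t: False}
  {t: True, f: True, i: False}
  {t: True, f: False, i: False}
  {t: True, i: True, f: True}


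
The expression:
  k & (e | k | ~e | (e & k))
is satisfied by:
  {k: True}


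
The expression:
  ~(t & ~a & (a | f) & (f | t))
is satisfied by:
  {a: True, t: False, f: False}
  {t: False, f: False, a: False}
  {f: True, a: True, t: False}
  {f: True, t: False, a: False}
  {a: True, t: True, f: False}
  {t: True, a: False, f: False}
  {f: True, t: True, a: True}


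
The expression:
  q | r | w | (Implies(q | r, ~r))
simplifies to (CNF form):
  True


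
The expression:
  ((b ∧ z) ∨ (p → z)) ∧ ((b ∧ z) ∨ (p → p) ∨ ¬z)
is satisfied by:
  {z: True, p: False}
  {p: False, z: False}
  {p: True, z: True}


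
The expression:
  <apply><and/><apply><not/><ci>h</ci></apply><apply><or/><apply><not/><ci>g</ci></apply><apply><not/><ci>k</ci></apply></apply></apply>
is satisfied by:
  {h: False, g: False, k: False}
  {k: True, h: False, g: False}
  {g: True, h: False, k: False}


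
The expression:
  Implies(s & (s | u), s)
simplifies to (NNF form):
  True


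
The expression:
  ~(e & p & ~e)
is always true.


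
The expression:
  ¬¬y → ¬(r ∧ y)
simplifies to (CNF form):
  ¬r ∨ ¬y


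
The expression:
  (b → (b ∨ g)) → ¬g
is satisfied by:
  {g: False}


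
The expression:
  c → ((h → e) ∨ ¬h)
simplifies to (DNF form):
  e ∨ ¬c ∨ ¬h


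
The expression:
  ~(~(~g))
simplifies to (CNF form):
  ~g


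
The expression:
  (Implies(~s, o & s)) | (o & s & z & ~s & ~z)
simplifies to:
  s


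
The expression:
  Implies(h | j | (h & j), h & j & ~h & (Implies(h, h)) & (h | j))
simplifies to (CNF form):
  ~h & ~j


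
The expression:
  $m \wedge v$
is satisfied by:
  {m: True, v: True}


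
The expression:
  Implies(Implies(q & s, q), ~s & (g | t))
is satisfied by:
  {t: True, g: True, s: False}
  {t: True, g: False, s: False}
  {g: True, t: False, s: False}


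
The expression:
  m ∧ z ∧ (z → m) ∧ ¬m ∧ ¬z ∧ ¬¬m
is never true.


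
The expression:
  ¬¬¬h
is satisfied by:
  {h: False}


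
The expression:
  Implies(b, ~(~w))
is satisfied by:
  {w: True, b: False}
  {b: False, w: False}
  {b: True, w: True}


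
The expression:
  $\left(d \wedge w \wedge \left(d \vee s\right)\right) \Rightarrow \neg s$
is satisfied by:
  {s: False, d: False, w: False}
  {w: True, s: False, d: False}
  {d: True, s: False, w: False}
  {w: True, d: True, s: False}
  {s: True, w: False, d: False}
  {w: True, s: True, d: False}
  {d: True, s: True, w: False}


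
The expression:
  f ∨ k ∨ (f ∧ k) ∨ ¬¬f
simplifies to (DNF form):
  f ∨ k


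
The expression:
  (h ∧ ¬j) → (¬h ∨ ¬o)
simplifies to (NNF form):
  j ∨ ¬h ∨ ¬o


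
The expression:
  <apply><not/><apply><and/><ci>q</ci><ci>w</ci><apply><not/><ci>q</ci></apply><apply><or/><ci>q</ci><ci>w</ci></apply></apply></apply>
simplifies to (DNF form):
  <true/>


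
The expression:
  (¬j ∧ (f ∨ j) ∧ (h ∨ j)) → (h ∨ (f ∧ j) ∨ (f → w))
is always true.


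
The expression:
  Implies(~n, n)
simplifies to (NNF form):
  n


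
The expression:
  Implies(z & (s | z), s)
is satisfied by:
  {s: True, z: False}
  {z: False, s: False}
  {z: True, s: True}


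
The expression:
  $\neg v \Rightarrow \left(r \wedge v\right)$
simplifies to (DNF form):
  $v$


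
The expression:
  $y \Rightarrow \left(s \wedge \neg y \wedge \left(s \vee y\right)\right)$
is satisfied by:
  {y: False}


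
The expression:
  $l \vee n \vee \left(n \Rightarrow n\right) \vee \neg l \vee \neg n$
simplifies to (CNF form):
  $\text{True}$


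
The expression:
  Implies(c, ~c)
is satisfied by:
  {c: False}


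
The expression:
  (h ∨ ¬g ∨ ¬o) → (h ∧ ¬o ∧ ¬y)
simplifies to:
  (g ∨ h) ∧ (h ∨ o) ∧ (o ∨ ¬y) ∧ (¬h ∨ ¬o)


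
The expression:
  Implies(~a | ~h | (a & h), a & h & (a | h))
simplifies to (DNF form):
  a & h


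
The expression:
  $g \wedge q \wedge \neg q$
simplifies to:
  $\text{False}$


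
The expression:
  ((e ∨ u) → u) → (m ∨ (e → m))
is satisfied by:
  {m: True, u: False, e: False}
  {u: False, e: False, m: False}
  {m: True, e: True, u: False}
  {e: True, u: False, m: False}
  {m: True, u: True, e: False}
  {u: True, m: False, e: False}
  {m: True, e: True, u: True}


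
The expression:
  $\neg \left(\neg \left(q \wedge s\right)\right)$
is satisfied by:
  {s: True, q: True}


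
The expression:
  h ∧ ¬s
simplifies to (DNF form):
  h ∧ ¬s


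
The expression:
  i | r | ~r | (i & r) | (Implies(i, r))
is always true.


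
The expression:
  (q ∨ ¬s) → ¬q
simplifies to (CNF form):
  ¬q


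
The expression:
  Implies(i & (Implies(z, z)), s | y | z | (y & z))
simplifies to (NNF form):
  s | y | z | ~i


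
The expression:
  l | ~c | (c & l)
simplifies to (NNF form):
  l | ~c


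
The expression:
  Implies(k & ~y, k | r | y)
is always true.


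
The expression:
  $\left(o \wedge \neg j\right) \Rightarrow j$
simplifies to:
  $j \vee \neg o$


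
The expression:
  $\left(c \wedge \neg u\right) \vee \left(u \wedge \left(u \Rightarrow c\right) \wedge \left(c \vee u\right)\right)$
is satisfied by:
  {c: True}


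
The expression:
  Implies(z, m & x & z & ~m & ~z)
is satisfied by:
  {z: False}


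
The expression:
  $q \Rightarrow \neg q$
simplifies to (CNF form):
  $\neg q$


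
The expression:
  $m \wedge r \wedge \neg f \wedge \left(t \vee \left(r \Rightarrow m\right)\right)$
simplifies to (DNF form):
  $m \wedge r \wedge \neg f$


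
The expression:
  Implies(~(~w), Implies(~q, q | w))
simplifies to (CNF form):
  True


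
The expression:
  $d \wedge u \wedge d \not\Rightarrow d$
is never true.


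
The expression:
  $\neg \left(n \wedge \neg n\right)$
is always true.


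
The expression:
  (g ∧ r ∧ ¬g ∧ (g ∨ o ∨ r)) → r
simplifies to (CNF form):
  True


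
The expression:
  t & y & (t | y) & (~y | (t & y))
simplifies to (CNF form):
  t & y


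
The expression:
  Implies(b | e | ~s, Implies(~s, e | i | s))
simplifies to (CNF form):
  e | i | s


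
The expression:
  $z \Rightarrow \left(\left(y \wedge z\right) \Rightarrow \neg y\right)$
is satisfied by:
  {z: False, y: False}
  {y: True, z: False}
  {z: True, y: False}


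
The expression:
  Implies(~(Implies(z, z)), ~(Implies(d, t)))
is always true.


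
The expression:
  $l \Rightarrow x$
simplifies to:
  $x \vee \neg l$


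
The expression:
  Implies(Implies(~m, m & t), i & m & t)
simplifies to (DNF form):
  ~m | (i & t)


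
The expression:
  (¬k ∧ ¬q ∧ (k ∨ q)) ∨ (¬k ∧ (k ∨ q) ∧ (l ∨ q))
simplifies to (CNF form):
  q ∧ ¬k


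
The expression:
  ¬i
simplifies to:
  ¬i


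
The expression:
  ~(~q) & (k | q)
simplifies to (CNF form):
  q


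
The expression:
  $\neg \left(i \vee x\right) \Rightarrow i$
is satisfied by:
  {i: True, x: True}
  {i: True, x: False}
  {x: True, i: False}


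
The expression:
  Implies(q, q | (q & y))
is always true.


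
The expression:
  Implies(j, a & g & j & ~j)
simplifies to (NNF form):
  ~j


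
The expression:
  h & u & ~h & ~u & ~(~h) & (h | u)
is never true.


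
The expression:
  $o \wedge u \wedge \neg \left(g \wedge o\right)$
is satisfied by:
  {u: True, o: True, g: False}


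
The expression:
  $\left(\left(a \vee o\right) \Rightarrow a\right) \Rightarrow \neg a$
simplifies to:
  $\neg a$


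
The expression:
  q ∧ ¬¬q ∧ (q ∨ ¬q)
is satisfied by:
  {q: True}


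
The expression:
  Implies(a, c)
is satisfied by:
  {c: True, a: False}
  {a: False, c: False}
  {a: True, c: True}


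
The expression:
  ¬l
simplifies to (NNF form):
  ¬l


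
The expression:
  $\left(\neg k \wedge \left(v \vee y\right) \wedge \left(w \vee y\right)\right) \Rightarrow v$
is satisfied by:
  {k: True, v: True, y: False}
  {k: True, v: False, y: False}
  {v: True, k: False, y: False}
  {k: False, v: False, y: False}
  {y: True, k: True, v: True}
  {y: True, k: True, v: False}
  {y: True, v: True, k: False}


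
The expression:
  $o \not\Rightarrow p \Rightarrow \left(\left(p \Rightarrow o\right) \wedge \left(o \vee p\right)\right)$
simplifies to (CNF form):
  $\text{True}$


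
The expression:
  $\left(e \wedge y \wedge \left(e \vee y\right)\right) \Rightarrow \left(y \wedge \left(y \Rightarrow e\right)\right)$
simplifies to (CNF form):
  $\text{True}$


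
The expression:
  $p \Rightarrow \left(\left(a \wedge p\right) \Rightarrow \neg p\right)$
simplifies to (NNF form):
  $\neg a \vee \neg p$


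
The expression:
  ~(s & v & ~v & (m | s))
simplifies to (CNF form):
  True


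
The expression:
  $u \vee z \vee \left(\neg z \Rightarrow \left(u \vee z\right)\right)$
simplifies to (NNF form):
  $u \vee z$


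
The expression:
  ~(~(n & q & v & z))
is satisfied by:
  {n: True, z: True, q: True, v: True}


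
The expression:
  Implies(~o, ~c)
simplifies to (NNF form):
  o | ~c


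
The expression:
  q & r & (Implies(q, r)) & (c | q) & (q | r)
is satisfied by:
  {r: True, q: True}


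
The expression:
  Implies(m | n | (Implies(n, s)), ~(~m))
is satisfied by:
  {m: True}


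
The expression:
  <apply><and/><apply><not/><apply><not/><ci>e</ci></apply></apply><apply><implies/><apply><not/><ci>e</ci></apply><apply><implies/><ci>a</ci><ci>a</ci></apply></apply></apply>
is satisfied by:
  {e: True}


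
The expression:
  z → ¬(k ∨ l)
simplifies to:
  (¬k ∧ ¬l) ∨ ¬z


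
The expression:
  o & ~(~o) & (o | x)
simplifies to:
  o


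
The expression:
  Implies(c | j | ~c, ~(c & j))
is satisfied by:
  {c: False, j: False}
  {j: True, c: False}
  {c: True, j: False}


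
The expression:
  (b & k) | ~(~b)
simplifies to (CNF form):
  b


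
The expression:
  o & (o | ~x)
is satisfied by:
  {o: True}


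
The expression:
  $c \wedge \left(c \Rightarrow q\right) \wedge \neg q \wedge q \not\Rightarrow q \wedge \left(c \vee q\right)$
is never true.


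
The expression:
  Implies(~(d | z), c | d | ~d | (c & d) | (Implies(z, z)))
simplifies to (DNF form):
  True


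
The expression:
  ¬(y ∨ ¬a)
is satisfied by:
  {a: True, y: False}


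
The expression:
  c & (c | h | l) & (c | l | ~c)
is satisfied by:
  {c: True}


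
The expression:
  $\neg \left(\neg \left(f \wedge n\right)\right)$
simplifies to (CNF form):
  $f \wedge n$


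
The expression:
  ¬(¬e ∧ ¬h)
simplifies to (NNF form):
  e ∨ h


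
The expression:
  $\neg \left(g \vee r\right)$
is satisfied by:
  {g: False, r: False}


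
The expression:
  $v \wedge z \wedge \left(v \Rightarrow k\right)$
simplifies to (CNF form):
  $k \wedge v \wedge z$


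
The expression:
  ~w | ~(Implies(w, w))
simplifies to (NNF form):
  ~w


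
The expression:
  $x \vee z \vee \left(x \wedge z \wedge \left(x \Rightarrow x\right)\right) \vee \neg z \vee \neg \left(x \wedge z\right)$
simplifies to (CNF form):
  $\text{True}$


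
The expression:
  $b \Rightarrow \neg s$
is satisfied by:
  {s: False, b: False}
  {b: True, s: False}
  {s: True, b: False}


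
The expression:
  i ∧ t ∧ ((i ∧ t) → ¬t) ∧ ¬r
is never true.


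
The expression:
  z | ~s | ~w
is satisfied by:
  {z: True, s: False, w: False}
  {s: False, w: False, z: False}
  {w: True, z: True, s: False}
  {w: True, s: False, z: False}
  {z: True, s: True, w: False}
  {s: True, z: False, w: False}
  {w: True, s: True, z: True}


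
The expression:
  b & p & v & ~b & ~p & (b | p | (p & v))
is never true.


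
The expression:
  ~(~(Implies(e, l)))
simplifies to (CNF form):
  l | ~e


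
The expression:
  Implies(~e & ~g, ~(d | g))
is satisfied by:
  {g: True, e: True, d: False}
  {g: True, e: False, d: False}
  {e: True, g: False, d: False}
  {g: False, e: False, d: False}
  {d: True, g: True, e: True}
  {d: True, g: True, e: False}
  {d: True, e: True, g: False}


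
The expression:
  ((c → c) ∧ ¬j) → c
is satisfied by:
  {c: True, j: True}
  {c: True, j: False}
  {j: True, c: False}


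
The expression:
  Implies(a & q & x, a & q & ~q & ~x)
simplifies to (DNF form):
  ~a | ~q | ~x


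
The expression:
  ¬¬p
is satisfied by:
  {p: True}


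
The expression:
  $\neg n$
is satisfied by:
  {n: False}


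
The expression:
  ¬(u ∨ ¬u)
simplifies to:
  False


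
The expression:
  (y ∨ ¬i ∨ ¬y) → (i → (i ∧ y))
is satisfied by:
  {y: True, i: False}
  {i: False, y: False}
  {i: True, y: True}


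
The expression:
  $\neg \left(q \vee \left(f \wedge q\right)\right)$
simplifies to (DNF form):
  $\neg q$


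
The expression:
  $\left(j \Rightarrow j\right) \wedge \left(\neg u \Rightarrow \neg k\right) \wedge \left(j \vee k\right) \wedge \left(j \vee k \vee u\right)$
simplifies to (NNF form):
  $\left(j \wedge \neg k\right) \vee \left(k \wedge u\right)$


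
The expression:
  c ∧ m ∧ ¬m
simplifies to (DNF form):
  False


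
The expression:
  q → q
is always true.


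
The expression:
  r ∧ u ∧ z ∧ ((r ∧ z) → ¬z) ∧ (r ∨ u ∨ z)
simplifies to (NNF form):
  False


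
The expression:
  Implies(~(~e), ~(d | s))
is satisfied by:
  {d: False, e: False, s: False}
  {s: True, d: False, e: False}
  {d: True, s: False, e: False}
  {s: True, d: True, e: False}
  {e: True, s: False, d: False}


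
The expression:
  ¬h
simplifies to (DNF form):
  ¬h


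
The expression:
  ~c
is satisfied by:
  {c: False}
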